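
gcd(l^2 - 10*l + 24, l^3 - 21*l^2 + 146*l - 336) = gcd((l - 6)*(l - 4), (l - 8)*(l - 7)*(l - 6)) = l - 6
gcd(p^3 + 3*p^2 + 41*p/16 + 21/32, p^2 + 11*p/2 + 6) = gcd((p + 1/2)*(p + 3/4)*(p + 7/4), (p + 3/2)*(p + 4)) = 1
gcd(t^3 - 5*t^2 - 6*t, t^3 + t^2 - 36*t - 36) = t^2 - 5*t - 6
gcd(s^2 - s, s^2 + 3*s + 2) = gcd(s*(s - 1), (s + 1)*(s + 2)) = 1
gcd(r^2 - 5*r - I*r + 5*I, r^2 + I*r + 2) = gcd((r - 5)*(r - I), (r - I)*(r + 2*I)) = r - I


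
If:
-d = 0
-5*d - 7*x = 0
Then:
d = 0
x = 0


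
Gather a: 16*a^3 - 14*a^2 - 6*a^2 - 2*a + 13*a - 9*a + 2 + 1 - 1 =16*a^3 - 20*a^2 + 2*a + 2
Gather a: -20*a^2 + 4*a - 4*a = -20*a^2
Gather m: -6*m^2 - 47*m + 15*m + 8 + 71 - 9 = -6*m^2 - 32*m + 70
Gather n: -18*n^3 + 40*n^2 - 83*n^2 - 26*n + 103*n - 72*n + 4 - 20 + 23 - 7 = -18*n^3 - 43*n^2 + 5*n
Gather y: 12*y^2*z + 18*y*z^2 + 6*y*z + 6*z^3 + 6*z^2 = 12*y^2*z + y*(18*z^2 + 6*z) + 6*z^3 + 6*z^2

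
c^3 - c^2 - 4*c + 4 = (c - 2)*(c - 1)*(c + 2)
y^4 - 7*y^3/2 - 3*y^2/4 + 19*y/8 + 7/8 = (y - 7/2)*(y - 1)*(y + 1/2)^2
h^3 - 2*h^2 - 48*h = h*(h - 8)*(h + 6)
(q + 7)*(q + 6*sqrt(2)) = q^2 + 7*q + 6*sqrt(2)*q + 42*sqrt(2)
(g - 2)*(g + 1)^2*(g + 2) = g^4 + 2*g^3 - 3*g^2 - 8*g - 4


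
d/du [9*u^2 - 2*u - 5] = 18*u - 2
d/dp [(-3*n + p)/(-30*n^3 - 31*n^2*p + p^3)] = (-30*n^3 - 31*n^2*p + p^3 - (3*n - p)*(31*n^2 - 3*p^2))/(30*n^3 + 31*n^2*p - p^3)^2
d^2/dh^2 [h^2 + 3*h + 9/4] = 2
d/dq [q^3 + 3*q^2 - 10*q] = 3*q^2 + 6*q - 10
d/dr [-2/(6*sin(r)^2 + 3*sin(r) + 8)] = 6*(4*sin(r) + 1)*cos(r)/(6*sin(r)^2 + 3*sin(r) + 8)^2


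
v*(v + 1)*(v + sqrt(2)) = v^3 + v^2 + sqrt(2)*v^2 + sqrt(2)*v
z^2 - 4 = (z - 2)*(z + 2)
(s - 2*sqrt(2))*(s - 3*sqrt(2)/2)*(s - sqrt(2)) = s^3 - 9*sqrt(2)*s^2/2 + 13*s - 6*sqrt(2)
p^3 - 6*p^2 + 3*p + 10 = (p - 5)*(p - 2)*(p + 1)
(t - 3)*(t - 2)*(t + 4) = t^3 - t^2 - 14*t + 24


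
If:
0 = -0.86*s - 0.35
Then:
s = -0.41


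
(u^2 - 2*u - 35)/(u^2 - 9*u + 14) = (u + 5)/(u - 2)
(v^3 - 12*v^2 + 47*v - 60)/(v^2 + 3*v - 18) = (v^2 - 9*v + 20)/(v + 6)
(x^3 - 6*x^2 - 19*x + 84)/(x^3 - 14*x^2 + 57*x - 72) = (x^2 - 3*x - 28)/(x^2 - 11*x + 24)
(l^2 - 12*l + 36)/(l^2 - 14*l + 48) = (l - 6)/(l - 8)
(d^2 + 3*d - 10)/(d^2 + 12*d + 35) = (d - 2)/(d + 7)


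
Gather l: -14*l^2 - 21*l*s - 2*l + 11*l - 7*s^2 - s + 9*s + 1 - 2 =-14*l^2 + l*(9 - 21*s) - 7*s^2 + 8*s - 1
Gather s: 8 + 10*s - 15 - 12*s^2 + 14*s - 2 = -12*s^2 + 24*s - 9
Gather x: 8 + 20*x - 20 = 20*x - 12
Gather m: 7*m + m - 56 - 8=8*m - 64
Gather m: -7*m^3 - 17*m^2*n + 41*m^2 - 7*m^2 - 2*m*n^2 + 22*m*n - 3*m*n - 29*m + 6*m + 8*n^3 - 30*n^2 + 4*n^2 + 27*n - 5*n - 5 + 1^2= -7*m^3 + m^2*(34 - 17*n) + m*(-2*n^2 + 19*n - 23) + 8*n^3 - 26*n^2 + 22*n - 4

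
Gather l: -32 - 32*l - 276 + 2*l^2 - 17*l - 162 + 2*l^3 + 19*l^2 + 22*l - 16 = 2*l^3 + 21*l^2 - 27*l - 486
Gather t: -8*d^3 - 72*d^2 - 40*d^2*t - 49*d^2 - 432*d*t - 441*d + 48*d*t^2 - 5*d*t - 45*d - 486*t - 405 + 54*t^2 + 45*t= -8*d^3 - 121*d^2 - 486*d + t^2*(48*d + 54) + t*(-40*d^2 - 437*d - 441) - 405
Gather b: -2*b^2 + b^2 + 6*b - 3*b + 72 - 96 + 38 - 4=-b^2 + 3*b + 10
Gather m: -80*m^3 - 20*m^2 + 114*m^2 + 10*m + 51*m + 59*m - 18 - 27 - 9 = -80*m^3 + 94*m^2 + 120*m - 54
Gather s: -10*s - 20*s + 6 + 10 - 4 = 12 - 30*s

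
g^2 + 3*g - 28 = (g - 4)*(g + 7)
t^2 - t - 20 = (t - 5)*(t + 4)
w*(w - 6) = w^2 - 6*w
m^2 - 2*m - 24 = (m - 6)*(m + 4)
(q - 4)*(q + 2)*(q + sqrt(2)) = q^3 - 2*q^2 + sqrt(2)*q^2 - 8*q - 2*sqrt(2)*q - 8*sqrt(2)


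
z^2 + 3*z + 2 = (z + 1)*(z + 2)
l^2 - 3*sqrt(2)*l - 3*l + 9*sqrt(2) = (l - 3)*(l - 3*sqrt(2))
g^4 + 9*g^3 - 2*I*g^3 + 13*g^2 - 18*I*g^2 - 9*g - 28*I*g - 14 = (g + 2)*(g + 7)*(g - I)^2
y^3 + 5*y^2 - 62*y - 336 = (y - 8)*(y + 6)*(y + 7)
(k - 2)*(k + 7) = k^2 + 5*k - 14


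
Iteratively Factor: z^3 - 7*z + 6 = (z - 1)*(z^2 + z - 6) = (z - 1)*(z + 3)*(z - 2)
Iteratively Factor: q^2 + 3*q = (q + 3)*(q)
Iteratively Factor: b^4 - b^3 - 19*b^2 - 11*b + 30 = (b + 3)*(b^3 - 4*b^2 - 7*b + 10) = (b - 5)*(b + 3)*(b^2 + b - 2) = (b - 5)*(b + 2)*(b + 3)*(b - 1)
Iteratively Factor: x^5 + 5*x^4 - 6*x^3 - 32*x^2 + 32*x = (x + 4)*(x^4 + x^3 - 10*x^2 + 8*x) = (x - 2)*(x + 4)*(x^3 + 3*x^2 - 4*x) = (x - 2)*(x + 4)^2*(x^2 - x) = (x - 2)*(x - 1)*(x + 4)^2*(x)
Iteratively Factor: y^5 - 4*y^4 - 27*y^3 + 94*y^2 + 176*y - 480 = (y - 4)*(y^4 - 27*y^2 - 14*y + 120) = (y - 4)*(y - 2)*(y^3 + 2*y^2 - 23*y - 60) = (y - 4)*(y - 2)*(y + 4)*(y^2 - 2*y - 15) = (y - 4)*(y - 2)*(y + 3)*(y + 4)*(y - 5)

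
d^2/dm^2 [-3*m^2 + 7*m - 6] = -6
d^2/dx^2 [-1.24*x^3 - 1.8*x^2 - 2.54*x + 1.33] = -7.44*x - 3.6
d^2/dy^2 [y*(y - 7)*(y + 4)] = 6*y - 6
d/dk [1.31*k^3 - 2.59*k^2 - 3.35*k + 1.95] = 3.93*k^2 - 5.18*k - 3.35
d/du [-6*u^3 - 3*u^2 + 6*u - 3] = -18*u^2 - 6*u + 6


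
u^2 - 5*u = u*(u - 5)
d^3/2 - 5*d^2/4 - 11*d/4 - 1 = (d/2 + 1/2)*(d - 4)*(d + 1/2)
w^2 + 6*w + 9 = (w + 3)^2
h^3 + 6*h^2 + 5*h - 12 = (h - 1)*(h + 3)*(h + 4)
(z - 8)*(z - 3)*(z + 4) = z^3 - 7*z^2 - 20*z + 96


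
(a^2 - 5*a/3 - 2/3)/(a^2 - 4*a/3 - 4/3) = (3*a + 1)/(3*a + 2)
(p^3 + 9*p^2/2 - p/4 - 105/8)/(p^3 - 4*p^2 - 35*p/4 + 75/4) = (p + 7/2)/(p - 5)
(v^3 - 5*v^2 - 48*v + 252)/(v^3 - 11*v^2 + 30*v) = (v^2 + v - 42)/(v*(v - 5))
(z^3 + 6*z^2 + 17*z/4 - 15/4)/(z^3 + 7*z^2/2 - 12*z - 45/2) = (z - 1/2)/(z - 3)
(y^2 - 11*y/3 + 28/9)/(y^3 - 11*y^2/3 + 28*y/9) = 1/y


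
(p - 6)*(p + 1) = p^2 - 5*p - 6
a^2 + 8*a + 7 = (a + 1)*(a + 7)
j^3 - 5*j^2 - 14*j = j*(j - 7)*(j + 2)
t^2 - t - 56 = (t - 8)*(t + 7)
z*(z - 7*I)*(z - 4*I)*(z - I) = z^4 - 12*I*z^3 - 39*z^2 + 28*I*z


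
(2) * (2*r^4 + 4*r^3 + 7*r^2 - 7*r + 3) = 4*r^4 + 8*r^3 + 14*r^2 - 14*r + 6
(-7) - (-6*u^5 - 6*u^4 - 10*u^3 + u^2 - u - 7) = 6*u^5 + 6*u^4 + 10*u^3 - u^2 + u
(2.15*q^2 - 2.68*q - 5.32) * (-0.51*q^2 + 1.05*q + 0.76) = -1.0965*q^4 + 3.6243*q^3 + 1.5332*q^2 - 7.6228*q - 4.0432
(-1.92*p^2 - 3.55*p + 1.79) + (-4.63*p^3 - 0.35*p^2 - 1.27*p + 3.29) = -4.63*p^3 - 2.27*p^2 - 4.82*p + 5.08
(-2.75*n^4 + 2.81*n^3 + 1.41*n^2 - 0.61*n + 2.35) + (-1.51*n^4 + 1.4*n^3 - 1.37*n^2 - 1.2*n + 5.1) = -4.26*n^4 + 4.21*n^3 + 0.0399999999999998*n^2 - 1.81*n + 7.45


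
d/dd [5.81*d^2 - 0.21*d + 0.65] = 11.62*d - 0.21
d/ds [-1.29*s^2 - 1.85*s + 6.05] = -2.58*s - 1.85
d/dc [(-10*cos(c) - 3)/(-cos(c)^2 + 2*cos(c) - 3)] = 2*(-5*sin(c)^2 + 3*cos(c) - 13)*sin(c)/(cos(c)^2 - 2*cos(c) + 3)^2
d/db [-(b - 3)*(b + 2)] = 1 - 2*b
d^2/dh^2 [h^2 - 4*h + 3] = 2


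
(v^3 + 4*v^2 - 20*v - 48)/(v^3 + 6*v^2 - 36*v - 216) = (v^2 - 2*v - 8)/(v^2 - 36)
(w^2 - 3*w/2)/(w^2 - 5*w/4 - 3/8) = 4*w/(4*w + 1)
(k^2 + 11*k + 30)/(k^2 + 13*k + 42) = (k + 5)/(k + 7)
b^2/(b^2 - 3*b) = b/(b - 3)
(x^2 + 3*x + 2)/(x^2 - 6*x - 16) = (x + 1)/(x - 8)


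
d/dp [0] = 0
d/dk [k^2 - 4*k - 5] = 2*k - 4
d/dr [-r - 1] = -1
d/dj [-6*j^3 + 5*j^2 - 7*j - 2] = -18*j^2 + 10*j - 7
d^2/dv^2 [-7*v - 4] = 0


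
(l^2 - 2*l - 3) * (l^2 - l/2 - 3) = l^4 - 5*l^3/2 - 5*l^2 + 15*l/2 + 9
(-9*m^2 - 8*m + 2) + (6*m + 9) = -9*m^2 - 2*m + 11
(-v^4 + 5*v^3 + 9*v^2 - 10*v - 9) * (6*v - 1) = -6*v^5 + 31*v^4 + 49*v^3 - 69*v^2 - 44*v + 9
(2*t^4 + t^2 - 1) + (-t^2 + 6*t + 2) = 2*t^4 + 6*t + 1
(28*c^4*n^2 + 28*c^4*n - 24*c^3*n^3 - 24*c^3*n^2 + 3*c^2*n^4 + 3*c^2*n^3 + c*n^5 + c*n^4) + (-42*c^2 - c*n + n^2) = 28*c^4*n^2 + 28*c^4*n - 24*c^3*n^3 - 24*c^3*n^2 + 3*c^2*n^4 + 3*c^2*n^3 - 42*c^2 + c*n^5 + c*n^4 - c*n + n^2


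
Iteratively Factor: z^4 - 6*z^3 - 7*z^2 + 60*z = (z - 4)*(z^3 - 2*z^2 - 15*z) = (z - 5)*(z - 4)*(z^2 + 3*z) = z*(z - 5)*(z - 4)*(z + 3)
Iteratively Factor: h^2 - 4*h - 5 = (h + 1)*(h - 5)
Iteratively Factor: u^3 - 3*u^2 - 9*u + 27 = (u - 3)*(u^2 - 9) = (u - 3)*(u + 3)*(u - 3)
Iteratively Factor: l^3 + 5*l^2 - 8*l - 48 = (l + 4)*(l^2 + l - 12) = (l + 4)^2*(l - 3)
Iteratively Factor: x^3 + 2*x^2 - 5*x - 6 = (x + 1)*(x^2 + x - 6) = (x - 2)*(x + 1)*(x + 3)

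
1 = 1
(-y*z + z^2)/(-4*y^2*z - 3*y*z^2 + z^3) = (y - z)/(4*y^2 + 3*y*z - z^2)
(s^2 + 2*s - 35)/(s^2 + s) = (s^2 + 2*s - 35)/(s*(s + 1))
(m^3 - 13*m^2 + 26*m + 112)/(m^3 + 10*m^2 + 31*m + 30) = (m^2 - 15*m + 56)/(m^2 + 8*m + 15)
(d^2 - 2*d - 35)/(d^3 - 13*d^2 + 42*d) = (d + 5)/(d*(d - 6))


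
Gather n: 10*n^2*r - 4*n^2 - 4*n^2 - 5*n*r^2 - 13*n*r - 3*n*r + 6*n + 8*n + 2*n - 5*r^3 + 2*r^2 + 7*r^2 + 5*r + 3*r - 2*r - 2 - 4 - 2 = n^2*(10*r - 8) + n*(-5*r^2 - 16*r + 16) - 5*r^3 + 9*r^2 + 6*r - 8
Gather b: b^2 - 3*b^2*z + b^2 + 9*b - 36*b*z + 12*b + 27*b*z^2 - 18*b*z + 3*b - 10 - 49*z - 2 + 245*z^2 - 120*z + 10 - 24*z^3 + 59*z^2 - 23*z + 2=b^2*(2 - 3*z) + b*(27*z^2 - 54*z + 24) - 24*z^3 + 304*z^2 - 192*z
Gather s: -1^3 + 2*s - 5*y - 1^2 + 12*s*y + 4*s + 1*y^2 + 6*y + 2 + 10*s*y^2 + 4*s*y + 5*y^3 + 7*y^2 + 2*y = s*(10*y^2 + 16*y + 6) + 5*y^3 + 8*y^2 + 3*y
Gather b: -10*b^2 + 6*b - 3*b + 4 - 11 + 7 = -10*b^2 + 3*b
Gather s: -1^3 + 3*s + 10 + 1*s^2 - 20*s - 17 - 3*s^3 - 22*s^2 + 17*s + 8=-3*s^3 - 21*s^2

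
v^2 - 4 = (v - 2)*(v + 2)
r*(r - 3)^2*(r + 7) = r^4 + r^3 - 33*r^2 + 63*r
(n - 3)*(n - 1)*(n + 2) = n^3 - 2*n^2 - 5*n + 6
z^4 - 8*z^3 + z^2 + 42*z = z*(z - 7)*(z - 3)*(z + 2)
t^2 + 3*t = t*(t + 3)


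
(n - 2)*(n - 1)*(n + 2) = n^3 - n^2 - 4*n + 4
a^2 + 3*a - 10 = (a - 2)*(a + 5)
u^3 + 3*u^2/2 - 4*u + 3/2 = (u - 1)*(u - 1/2)*(u + 3)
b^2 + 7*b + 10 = (b + 2)*(b + 5)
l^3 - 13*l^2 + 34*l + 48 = (l - 8)*(l - 6)*(l + 1)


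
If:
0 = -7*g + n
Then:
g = n/7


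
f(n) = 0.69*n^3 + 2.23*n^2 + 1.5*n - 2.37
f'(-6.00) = 49.26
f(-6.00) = -80.13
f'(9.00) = 209.31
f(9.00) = 694.77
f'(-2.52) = 3.41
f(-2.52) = -3.03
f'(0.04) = 1.68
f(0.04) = -2.31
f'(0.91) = 7.27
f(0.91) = 1.36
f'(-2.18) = 1.61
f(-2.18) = -2.19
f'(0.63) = 5.13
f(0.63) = -0.37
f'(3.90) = 50.38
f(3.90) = 78.33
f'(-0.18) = 0.76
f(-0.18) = -2.57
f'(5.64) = 92.50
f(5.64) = 200.82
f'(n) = 2.07*n^2 + 4.46*n + 1.5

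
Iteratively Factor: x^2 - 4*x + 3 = (x - 3)*(x - 1)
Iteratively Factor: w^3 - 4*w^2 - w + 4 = (w - 4)*(w^2 - 1) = (w - 4)*(w + 1)*(w - 1)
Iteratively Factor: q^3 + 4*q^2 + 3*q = (q + 3)*(q^2 + q) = (q + 1)*(q + 3)*(q)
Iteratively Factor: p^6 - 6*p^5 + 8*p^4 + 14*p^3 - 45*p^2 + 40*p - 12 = (p - 1)*(p^5 - 5*p^4 + 3*p^3 + 17*p^2 - 28*p + 12) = (p - 1)^2*(p^4 - 4*p^3 - p^2 + 16*p - 12) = (p - 3)*(p - 1)^2*(p^3 - p^2 - 4*p + 4) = (p - 3)*(p - 1)^3*(p^2 - 4) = (p - 3)*(p - 2)*(p - 1)^3*(p + 2)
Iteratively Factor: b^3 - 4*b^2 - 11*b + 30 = (b + 3)*(b^2 - 7*b + 10) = (b - 5)*(b + 3)*(b - 2)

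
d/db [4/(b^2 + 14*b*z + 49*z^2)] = 8*(-b - 7*z)/(b^2 + 14*b*z + 49*z^2)^2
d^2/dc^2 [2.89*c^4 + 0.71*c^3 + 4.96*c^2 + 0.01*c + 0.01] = 34.68*c^2 + 4.26*c + 9.92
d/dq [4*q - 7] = 4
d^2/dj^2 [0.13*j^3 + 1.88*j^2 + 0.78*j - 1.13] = 0.78*j + 3.76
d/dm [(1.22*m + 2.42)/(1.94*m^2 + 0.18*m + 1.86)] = (-2.3668*m^2 - 9.3896*m + 1.8336)/(3.7636*m^4 + 0.6984*m^3 + 7.2492*m^2 + 0.6696*m + 3.4596)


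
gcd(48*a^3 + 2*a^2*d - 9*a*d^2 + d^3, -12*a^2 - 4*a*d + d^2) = 2*a + d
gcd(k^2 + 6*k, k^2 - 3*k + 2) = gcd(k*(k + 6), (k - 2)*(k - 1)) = 1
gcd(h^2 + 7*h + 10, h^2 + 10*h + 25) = h + 5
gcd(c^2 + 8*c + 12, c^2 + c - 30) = c + 6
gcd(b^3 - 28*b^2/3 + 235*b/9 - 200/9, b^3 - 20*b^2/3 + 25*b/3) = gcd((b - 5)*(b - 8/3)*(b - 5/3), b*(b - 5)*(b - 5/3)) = b^2 - 20*b/3 + 25/3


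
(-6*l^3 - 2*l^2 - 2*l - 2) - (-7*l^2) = -6*l^3 + 5*l^2 - 2*l - 2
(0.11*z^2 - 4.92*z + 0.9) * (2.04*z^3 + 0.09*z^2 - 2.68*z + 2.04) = 0.2244*z^5 - 10.0269*z^4 + 1.0984*z^3 + 13.491*z^2 - 12.4488*z + 1.836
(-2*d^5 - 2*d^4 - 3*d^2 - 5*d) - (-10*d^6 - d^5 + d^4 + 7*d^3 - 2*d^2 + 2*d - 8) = 10*d^6 - d^5 - 3*d^4 - 7*d^3 - d^2 - 7*d + 8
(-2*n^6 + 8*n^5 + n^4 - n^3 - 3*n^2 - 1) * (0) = 0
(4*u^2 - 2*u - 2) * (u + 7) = 4*u^3 + 26*u^2 - 16*u - 14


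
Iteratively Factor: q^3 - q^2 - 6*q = (q - 3)*(q^2 + 2*q) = (q - 3)*(q + 2)*(q)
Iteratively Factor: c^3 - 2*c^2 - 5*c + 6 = (c + 2)*(c^2 - 4*c + 3) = (c - 3)*(c + 2)*(c - 1)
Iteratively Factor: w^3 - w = (w + 1)*(w^2 - w) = w*(w + 1)*(w - 1)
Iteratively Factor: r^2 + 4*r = (r)*(r + 4)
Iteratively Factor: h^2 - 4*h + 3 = (h - 3)*(h - 1)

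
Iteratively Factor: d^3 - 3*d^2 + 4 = (d - 2)*(d^2 - d - 2) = (d - 2)^2*(d + 1)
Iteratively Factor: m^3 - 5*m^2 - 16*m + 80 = (m - 5)*(m^2 - 16) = (m - 5)*(m - 4)*(m + 4)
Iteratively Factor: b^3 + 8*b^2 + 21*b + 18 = (b + 3)*(b^2 + 5*b + 6) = (b + 3)^2*(b + 2)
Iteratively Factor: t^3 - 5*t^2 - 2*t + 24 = (t - 3)*(t^2 - 2*t - 8) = (t - 4)*(t - 3)*(t + 2)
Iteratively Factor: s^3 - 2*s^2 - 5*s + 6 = (s + 2)*(s^2 - 4*s + 3) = (s - 1)*(s + 2)*(s - 3)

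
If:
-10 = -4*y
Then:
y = 5/2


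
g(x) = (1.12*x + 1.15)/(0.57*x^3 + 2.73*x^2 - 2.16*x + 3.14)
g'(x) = (1.12*x + 1.15)*(-1.71*x^2 - 5.46*x + 2.16)/(0.57*x^3 + 2.73*x^2 - 2.16*x + 3.14)^2 + 1.12/(0.57*x^3 + 2.73*x^2 - 2.16*x + 3.14) = (-1.2768*x^3 - 5.0241*x^2 - 6.279*x + 6.0008)/(0.3249*x^6 + 3.1122*x^5 + 4.9905*x^4 - 8.214*x^3 + 21.81*x^2 - 13.5648*x + 9.8596)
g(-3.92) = -0.17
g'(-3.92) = 0.08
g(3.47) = 0.10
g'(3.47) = -0.05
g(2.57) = 0.16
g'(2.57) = -0.10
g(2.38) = 0.18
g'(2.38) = -0.12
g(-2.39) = -0.09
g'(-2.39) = 0.04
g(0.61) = 0.62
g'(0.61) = 0.00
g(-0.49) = 0.13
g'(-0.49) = 0.35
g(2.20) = 0.20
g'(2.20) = -0.15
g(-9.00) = 0.05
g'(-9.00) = 0.02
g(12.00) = 0.01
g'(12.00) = -0.00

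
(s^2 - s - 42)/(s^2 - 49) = (s + 6)/(s + 7)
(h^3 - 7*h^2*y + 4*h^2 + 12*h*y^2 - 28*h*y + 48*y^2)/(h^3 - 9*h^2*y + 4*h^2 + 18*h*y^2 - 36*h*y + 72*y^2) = (-h + 4*y)/(-h + 6*y)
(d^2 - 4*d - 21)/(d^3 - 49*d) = (d + 3)/(d*(d + 7))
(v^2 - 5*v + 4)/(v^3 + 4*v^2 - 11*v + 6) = (v - 4)/(v^2 + 5*v - 6)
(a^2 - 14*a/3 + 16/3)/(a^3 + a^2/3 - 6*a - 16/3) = (a - 2)/(a^2 + 3*a + 2)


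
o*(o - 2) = o^2 - 2*o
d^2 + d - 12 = (d - 3)*(d + 4)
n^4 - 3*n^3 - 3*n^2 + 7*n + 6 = (n - 3)*(n - 2)*(n + 1)^2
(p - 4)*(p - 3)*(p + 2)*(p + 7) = p^4 + 2*p^3 - 37*p^2 + 10*p + 168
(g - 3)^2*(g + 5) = g^3 - g^2 - 21*g + 45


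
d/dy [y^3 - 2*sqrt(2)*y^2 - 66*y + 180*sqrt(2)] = 3*y^2 - 4*sqrt(2)*y - 66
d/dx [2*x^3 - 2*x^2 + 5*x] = 6*x^2 - 4*x + 5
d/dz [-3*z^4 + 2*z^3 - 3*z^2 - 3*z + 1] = -12*z^3 + 6*z^2 - 6*z - 3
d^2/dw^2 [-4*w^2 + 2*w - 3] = -8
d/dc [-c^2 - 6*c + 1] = -2*c - 6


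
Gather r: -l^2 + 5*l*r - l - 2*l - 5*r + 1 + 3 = -l^2 - 3*l + r*(5*l - 5) + 4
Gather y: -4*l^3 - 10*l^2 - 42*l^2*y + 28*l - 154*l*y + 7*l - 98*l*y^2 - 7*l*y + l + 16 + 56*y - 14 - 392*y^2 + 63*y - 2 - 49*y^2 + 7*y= -4*l^3 - 10*l^2 + 36*l + y^2*(-98*l - 441) + y*(-42*l^2 - 161*l + 126)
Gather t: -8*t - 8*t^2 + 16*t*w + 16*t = -8*t^2 + t*(16*w + 8)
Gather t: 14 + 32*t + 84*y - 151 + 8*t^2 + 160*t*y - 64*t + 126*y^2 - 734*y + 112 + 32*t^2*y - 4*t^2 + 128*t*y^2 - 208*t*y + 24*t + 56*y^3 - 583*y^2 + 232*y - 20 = t^2*(32*y + 4) + t*(128*y^2 - 48*y - 8) + 56*y^3 - 457*y^2 - 418*y - 45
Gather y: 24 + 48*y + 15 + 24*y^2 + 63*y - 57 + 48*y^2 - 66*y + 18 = 72*y^2 + 45*y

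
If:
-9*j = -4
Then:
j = 4/9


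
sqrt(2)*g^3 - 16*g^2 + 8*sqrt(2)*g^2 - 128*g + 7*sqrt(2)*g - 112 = (g + 7)*(g - 8*sqrt(2))*(sqrt(2)*g + sqrt(2))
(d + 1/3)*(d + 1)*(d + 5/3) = d^3 + 3*d^2 + 23*d/9 + 5/9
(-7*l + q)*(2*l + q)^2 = -28*l^3 - 24*l^2*q - 3*l*q^2 + q^3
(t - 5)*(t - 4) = t^2 - 9*t + 20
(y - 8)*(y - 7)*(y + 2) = y^3 - 13*y^2 + 26*y + 112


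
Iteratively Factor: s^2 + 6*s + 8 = (s + 4)*(s + 2)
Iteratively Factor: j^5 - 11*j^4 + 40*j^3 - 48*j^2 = (j)*(j^4 - 11*j^3 + 40*j^2 - 48*j) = j*(j - 4)*(j^3 - 7*j^2 + 12*j) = j*(j - 4)*(j - 3)*(j^2 - 4*j) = j*(j - 4)^2*(j - 3)*(j)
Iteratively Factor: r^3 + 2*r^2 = (r)*(r^2 + 2*r) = r*(r + 2)*(r)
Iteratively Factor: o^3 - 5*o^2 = (o)*(o^2 - 5*o) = o^2*(o - 5)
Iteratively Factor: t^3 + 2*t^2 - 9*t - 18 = (t + 3)*(t^2 - t - 6) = (t + 2)*(t + 3)*(t - 3)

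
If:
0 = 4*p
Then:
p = 0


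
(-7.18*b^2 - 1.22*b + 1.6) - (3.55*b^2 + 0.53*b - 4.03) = -10.73*b^2 - 1.75*b + 5.63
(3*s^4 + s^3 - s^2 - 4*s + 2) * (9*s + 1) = 27*s^5 + 12*s^4 - 8*s^3 - 37*s^2 + 14*s + 2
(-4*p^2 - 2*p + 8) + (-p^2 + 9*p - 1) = -5*p^2 + 7*p + 7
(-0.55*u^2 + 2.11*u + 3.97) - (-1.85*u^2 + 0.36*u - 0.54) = 1.3*u^2 + 1.75*u + 4.51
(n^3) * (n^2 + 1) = n^5 + n^3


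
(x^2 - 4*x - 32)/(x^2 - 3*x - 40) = (x + 4)/(x + 5)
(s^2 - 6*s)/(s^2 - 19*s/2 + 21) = 2*s/(2*s - 7)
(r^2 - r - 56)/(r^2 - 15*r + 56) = (r + 7)/(r - 7)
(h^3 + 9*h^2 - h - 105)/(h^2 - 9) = (h^2 + 12*h + 35)/(h + 3)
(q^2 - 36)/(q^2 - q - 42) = (q - 6)/(q - 7)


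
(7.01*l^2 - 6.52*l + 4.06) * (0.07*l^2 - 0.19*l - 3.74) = 0.4907*l^4 - 1.7883*l^3 - 24.6944*l^2 + 23.6134*l - 15.1844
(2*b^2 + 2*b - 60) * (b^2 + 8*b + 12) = 2*b^4 + 18*b^3 - 20*b^2 - 456*b - 720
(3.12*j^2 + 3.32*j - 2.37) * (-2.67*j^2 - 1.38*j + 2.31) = -8.3304*j^4 - 13.17*j^3 + 8.9535*j^2 + 10.9398*j - 5.4747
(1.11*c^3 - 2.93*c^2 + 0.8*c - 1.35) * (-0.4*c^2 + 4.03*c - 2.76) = -0.444*c^5 + 5.6453*c^4 - 15.1915*c^3 + 11.8508*c^2 - 7.6485*c + 3.726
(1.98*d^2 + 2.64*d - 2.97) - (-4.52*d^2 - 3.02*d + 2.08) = 6.5*d^2 + 5.66*d - 5.05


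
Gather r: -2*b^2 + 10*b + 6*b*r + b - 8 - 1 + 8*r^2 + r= -2*b^2 + 11*b + 8*r^2 + r*(6*b + 1) - 9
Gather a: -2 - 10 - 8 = -20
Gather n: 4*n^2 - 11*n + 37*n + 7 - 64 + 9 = 4*n^2 + 26*n - 48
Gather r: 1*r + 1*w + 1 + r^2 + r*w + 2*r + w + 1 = r^2 + r*(w + 3) + 2*w + 2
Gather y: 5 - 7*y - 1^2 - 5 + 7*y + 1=0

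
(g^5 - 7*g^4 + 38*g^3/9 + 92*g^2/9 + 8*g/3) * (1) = g^5 - 7*g^4 + 38*g^3/9 + 92*g^2/9 + 8*g/3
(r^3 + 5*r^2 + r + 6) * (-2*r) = -2*r^4 - 10*r^3 - 2*r^2 - 12*r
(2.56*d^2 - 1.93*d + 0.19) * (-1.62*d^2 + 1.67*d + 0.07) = -4.1472*d^4 + 7.4018*d^3 - 3.3517*d^2 + 0.1822*d + 0.0133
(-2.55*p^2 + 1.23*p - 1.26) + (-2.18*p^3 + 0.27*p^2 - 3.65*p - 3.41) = -2.18*p^3 - 2.28*p^2 - 2.42*p - 4.67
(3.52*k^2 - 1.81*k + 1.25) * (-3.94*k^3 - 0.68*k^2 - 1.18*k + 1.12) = -13.8688*k^5 + 4.7378*k^4 - 7.8478*k^3 + 5.2282*k^2 - 3.5022*k + 1.4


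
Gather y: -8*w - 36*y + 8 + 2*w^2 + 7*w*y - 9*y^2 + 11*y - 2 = 2*w^2 - 8*w - 9*y^2 + y*(7*w - 25) + 6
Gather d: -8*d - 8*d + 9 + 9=18 - 16*d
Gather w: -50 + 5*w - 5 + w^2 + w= w^2 + 6*w - 55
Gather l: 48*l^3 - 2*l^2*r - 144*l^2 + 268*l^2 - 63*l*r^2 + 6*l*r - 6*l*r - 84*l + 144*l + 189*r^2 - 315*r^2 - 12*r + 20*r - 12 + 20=48*l^3 + l^2*(124 - 2*r) + l*(60 - 63*r^2) - 126*r^2 + 8*r + 8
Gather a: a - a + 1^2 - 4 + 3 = 0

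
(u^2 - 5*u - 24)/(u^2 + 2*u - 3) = (u - 8)/(u - 1)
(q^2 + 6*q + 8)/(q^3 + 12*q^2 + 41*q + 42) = (q + 4)/(q^2 + 10*q + 21)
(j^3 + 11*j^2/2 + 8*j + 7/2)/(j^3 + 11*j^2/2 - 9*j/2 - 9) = (2*j^2 + 9*j + 7)/(2*j^2 + 9*j - 18)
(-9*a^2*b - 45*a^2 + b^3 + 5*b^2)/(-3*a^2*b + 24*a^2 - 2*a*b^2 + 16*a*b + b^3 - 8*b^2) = (3*a*b + 15*a + b^2 + 5*b)/(a*b - 8*a + b^2 - 8*b)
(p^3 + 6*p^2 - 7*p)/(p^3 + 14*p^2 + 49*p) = (p - 1)/(p + 7)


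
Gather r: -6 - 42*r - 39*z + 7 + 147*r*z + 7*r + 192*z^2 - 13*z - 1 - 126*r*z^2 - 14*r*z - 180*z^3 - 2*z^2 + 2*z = r*(-126*z^2 + 133*z - 35) - 180*z^3 + 190*z^2 - 50*z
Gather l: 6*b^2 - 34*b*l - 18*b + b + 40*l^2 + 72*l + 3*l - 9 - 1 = 6*b^2 - 17*b + 40*l^2 + l*(75 - 34*b) - 10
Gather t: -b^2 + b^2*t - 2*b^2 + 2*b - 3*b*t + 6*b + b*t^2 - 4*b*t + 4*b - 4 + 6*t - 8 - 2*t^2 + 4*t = -3*b^2 + 12*b + t^2*(b - 2) + t*(b^2 - 7*b + 10) - 12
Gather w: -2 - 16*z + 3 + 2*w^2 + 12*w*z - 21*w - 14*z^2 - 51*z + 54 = 2*w^2 + w*(12*z - 21) - 14*z^2 - 67*z + 55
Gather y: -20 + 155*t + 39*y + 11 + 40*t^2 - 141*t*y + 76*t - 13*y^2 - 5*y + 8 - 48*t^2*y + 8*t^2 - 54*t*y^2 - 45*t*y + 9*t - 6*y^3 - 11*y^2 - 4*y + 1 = 48*t^2 + 240*t - 6*y^3 + y^2*(-54*t - 24) + y*(-48*t^2 - 186*t + 30)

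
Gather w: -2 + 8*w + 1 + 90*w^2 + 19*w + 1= 90*w^2 + 27*w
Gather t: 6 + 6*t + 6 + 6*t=12*t + 12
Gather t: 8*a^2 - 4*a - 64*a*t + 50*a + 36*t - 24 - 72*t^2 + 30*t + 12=8*a^2 + 46*a - 72*t^2 + t*(66 - 64*a) - 12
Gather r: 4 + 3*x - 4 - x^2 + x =-x^2 + 4*x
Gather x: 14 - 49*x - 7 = 7 - 49*x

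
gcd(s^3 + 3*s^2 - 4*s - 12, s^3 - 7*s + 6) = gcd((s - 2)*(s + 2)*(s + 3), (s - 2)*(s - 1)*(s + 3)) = s^2 + s - 6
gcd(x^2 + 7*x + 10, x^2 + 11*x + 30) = x + 5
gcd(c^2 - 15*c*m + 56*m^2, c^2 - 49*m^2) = c - 7*m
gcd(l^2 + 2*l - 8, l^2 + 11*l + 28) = l + 4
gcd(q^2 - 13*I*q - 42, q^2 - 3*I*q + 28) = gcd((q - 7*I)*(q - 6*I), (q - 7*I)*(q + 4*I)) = q - 7*I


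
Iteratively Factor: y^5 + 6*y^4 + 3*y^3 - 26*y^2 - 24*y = (y - 2)*(y^4 + 8*y^3 + 19*y^2 + 12*y) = (y - 2)*(y + 3)*(y^3 + 5*y^2 + 4*y) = (y - 2)*(y + 1)*(y + 3)*(y^2 + 4*y) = (y - 2)*(y + 1)*(y + 3)*(y + 4)*(y)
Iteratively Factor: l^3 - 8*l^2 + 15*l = (l - 3)*(l^2 - 5*l) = (l - 5)*(l - 3)*(l)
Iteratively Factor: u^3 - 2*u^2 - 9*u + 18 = (u - 3)*(u^2 + u - 6) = (u - 3)*(u + 3)*(u - 2)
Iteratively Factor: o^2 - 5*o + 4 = (o - 1)*(o - 4)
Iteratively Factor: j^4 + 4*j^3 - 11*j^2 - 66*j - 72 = (j + 3)*(j^3 + j^2 - 14*j - 24) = (j - 4)*(j + 3)*(j^2 + 5*j + 6) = (j - 4)*(j + 3)^2*(j + 2)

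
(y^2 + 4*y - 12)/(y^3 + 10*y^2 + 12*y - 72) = 1/(y + 6)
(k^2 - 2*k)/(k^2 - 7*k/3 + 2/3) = 3*k/(3*k - 1)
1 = 1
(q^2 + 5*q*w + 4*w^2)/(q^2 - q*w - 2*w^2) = (q + 4*w)/(q - 2*w)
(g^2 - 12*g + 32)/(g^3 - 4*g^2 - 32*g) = (g - 4)/(g*(g + 4))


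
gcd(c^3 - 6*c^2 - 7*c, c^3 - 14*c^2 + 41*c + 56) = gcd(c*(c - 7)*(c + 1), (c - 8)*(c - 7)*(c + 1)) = c^2 - 6*c - 7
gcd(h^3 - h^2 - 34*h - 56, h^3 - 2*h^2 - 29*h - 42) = h^2 - 5*h - 14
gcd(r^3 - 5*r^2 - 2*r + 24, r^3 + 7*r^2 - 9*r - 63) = r - 3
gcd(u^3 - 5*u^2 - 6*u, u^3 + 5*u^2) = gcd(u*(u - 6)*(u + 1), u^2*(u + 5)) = u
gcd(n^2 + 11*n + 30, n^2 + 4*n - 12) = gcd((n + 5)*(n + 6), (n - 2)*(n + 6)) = n + 6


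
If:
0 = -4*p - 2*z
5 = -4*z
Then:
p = 5/8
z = -5/4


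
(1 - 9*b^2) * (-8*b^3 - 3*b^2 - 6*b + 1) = 72*b^5 + 27*b^4 + 46*b^3 - 12*b^2 - 6*b + 1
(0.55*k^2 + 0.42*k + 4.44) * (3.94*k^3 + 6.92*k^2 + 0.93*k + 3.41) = 2.167*k^5 + 5.4608*k^4 + 20.9115*k^3 + 32.9909*k^2 + 5.5614*k + 15.1404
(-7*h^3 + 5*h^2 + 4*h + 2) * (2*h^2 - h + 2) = -14*h^5 + 17*h^4 - 11*h^3 + 10*h^2 + 6*h + 4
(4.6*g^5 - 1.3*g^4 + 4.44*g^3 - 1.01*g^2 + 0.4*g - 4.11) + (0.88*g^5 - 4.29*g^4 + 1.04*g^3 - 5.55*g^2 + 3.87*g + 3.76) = 5.48*g^5 - 5.59*g^4 + 5.48*g^3 - 6.56*g^2 + 4.27*g - 0.350000000000001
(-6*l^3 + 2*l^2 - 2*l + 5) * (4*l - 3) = -24*l^4 + 26*l^3 - 14*l^2 + 26*l - 15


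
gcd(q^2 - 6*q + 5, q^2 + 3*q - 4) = q - 1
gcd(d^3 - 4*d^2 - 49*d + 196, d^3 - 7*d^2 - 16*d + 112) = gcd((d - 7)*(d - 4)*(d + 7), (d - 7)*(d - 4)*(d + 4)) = d^2 - 11*d + 28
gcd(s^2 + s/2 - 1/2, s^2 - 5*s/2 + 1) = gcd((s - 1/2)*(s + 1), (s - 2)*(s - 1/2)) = s - 1/2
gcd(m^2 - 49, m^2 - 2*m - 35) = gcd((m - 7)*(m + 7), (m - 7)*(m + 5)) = m - 7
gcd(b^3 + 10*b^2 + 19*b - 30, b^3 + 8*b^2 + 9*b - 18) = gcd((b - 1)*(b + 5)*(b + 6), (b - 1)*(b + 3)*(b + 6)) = b^2 + 5*b - 6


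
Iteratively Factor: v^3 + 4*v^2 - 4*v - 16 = (v - 2)*(v^2 + 6*v + 8) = (v - 2)*(v + 4)*(v + 2)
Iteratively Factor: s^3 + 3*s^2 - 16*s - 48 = (s + 4)*(s^2 - s - 12) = (s - 4)*(s + 4)*(s + 3)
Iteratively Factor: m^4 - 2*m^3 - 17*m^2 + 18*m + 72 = (m + 3)*(m^3 - 5*m^2 - 2*m + 24) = (m - 4)*(m + 3)*(m^2 - m - 6) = (m - 4)*(m - 3)*(m + 3)*(m + 2)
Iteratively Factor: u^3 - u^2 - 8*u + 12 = (u - 2)*(u^2 + u - 6) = (u - 2)*(u + 3)*(u - 2)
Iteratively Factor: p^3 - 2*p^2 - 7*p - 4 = (p + 1)*(p^2 - 3*p - 4) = (p - 4)*(p + 1)*(p + 1)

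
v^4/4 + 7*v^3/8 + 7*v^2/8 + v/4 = v*(v/4 + 1/2)*(v + 1/2)*(v + 1)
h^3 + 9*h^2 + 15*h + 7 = (h + 1)^2*(h + 7)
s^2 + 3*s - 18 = (s - 3)*(s + 6)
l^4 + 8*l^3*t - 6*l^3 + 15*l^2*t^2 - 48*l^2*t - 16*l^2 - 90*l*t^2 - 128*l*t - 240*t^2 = (l - 8)*(l + 2)*(l + 3*t)*(l + 5*t)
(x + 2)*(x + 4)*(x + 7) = x^3 + 13*x^2 + 50*x + 56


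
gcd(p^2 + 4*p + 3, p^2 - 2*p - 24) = 1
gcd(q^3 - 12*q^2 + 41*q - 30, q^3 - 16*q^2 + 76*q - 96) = q - 6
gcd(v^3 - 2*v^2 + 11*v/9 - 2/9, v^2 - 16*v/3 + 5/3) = v - 1/3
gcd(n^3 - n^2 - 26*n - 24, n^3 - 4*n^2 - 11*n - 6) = n^2 - 5*n - 6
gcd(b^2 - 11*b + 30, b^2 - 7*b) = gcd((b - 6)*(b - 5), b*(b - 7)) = 1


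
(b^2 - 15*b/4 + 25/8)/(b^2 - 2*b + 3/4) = (8*b^2 - 30*b + 25)/(2*(4*b^2 - 8*b + 3))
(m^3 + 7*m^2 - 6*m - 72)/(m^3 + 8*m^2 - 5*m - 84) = (m + 6)/(m + 7)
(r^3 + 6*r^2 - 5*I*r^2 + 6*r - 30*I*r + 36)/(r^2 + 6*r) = r - 5*I + 6/r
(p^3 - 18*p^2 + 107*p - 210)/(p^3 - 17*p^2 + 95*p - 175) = (p - 6)/(p - 5)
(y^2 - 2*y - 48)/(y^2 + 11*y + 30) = (y - 8)/(y + 5)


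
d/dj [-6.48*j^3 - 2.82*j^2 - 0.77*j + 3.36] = -19.44*j^2 - 5.64*j - 0.77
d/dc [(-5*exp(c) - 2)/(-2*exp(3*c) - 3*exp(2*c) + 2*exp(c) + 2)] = (-20*exp(3*c) - 27*exp(2*c) - 12*exp(c) - 6)*exp(c)/(4*exp(6*c) + 12*exp(5*c) + exp(4*c) - 20*exp(3*c) - 8*exp(2*c) + 8*exp(c) + 4)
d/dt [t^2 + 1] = 2*t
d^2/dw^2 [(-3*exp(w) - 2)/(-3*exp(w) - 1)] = (9*exp(w) - 3)*exp(w)/(27*exp(3*w) + 27*exp(2*w) + 9*exp(w) + 1)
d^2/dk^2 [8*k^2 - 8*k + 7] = 16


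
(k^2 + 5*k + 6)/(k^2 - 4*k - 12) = (k + 3)/(k - 6)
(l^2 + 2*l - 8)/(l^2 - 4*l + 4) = (l + 4)/(l - 2)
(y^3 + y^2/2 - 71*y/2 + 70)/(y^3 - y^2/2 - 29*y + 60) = (y + 7)/(y + 6)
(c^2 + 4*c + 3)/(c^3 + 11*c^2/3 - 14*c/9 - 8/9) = 9*(c^2 + 4*c + 3)/(9*c^3 + 33*c^2 - 14*c - 8)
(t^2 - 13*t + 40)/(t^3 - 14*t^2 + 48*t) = (t - 5)/(t*(t - 6))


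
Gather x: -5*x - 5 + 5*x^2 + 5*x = 5*x^2 - 5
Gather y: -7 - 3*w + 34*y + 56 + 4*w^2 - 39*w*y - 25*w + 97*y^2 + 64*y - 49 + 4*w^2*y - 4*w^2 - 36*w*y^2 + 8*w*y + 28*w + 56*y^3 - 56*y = 56*y^3 + y^2*(97 - 36*w) + y*(4*w^2 - 31*w + 42)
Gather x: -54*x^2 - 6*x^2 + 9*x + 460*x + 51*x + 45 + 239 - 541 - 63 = -60*x^2 + 520*x - 320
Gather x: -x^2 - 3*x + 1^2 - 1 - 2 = -x^2 - 3*x - 2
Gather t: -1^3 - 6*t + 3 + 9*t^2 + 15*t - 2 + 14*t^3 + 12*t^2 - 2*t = 14*t^3 + 21*t^2 + 7*t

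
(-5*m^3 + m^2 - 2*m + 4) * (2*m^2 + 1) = -10*m^5 + 2*m^4 - 9*m^3 + 9*m^2 - 2*m + 4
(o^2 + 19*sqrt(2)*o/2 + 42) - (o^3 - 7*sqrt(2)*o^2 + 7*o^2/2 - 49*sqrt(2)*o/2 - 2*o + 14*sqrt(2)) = -o^3 - 5*o^2/2 + 7*sqrt(2)*o^2 + 2*o + 34*sqrt(2)*o - 14*sqrt(2) + 42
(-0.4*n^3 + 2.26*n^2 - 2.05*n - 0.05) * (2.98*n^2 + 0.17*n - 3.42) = -1.192*n^5 + 6.6668*n^4 - 4.3568*n^3 - 8.2267*n^2 + 7.0025*n + 0.171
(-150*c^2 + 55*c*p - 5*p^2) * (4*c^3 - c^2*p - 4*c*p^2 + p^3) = -600*c^5 + 370*c^4*p + 525*c^3*p^2 - 365*c^2*p^3 + 75*c*p^4 - 5*p^5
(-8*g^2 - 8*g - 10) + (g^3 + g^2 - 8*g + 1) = g^3 - 7*g^2 - 16*g - 9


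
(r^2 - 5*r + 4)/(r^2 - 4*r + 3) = (r - 4)/(r - 3)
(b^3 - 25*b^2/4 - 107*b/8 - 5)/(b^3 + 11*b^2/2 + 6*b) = (8*b^3 - 50*b^2 - 107*b - 40)/(4*b*(2*b^2 + 11*b + 12))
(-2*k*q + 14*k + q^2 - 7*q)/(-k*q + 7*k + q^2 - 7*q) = (-2*k + q)/(-k + q)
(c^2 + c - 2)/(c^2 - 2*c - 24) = (-c^2 - c + 2)/(-c^2 + 2*c + 24)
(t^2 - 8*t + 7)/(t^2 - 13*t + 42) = (t - 1)/(t - 6)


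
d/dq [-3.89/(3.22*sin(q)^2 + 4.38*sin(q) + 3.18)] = (25.0516*sin(q) + 17.0382)*cos(q)/(3.22*sin(q)^2 + 4.38*sin(q) + 3.18)^2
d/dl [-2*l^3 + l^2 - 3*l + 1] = -6*l^2 + 2*l - 3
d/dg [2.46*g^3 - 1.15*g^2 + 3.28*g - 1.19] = 7.38*g^2 - 2.3*g + 3.28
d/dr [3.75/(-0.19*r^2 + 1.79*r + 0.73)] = (1.425*r - 6.7125)/(-0.19*r^2 + 1.79*r + 0.73)^2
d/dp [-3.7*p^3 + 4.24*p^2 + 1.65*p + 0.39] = -11.1*p^2 + 8.48*p + 1.65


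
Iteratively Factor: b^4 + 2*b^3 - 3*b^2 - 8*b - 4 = (b - 2)*(b^3 + 4*b^2 + 5*b + 2) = (b - 2)*(b + 2)*(b^2 + 2*b + 1) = (b - 2)*(b + 1)*(b + 2)*(b + 1)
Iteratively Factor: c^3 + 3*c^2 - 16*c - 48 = (c - 4)*(c^2 + 7*c + 12) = (c - 4)*(c + 4)*(c + 3)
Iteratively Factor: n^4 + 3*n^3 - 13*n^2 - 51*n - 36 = (n + 3)*(n^3 - 13*n - 12) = (n + 3)^2*(n^2 - 3*n - 4) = (n + 1)*(n + 3)^2*(n - 4)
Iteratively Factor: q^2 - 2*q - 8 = (q - 4)*(q + 2)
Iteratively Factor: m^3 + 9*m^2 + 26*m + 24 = (m + 2)*(m^2 + 7*m + 12) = (m + 2)*(m + 4)*(m + 3)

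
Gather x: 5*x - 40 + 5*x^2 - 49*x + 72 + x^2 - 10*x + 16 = 6*x^2 - 54*x + 48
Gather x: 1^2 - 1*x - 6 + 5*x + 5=4*x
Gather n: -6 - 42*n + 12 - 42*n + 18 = 24 - 84*n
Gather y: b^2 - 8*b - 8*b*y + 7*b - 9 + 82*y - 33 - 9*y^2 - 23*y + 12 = b^2 - b - 9*y^2 + y*(59 - 8*b) - 30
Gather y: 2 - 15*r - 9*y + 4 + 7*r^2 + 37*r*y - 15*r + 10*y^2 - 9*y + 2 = 7*r^2 - 30*r + 10*y^2 + y*(37*r - 18) + 8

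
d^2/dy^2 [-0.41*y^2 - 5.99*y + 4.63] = -0.820000000000000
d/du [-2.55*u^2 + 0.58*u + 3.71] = 0.58 - 5.1*u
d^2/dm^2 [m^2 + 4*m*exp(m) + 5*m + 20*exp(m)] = 4*m*exp(m) + 28*exp(m) + 2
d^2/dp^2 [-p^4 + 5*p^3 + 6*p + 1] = 6*p*(5 - 2*p)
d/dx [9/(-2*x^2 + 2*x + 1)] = 18*(2*x - 1)/(-2*x^2 + 2*x + 1)^2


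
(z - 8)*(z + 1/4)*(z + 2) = z^3 - 23*z^2/4 - 35*z/2 - 4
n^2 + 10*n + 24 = (n + 4)*(n + 6)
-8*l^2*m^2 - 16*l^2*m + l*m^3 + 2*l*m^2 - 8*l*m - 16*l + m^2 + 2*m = (-8*l + m)*(m + 2)*(l*m + 1)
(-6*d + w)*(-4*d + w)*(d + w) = 24*d^3 + 14*d^2*w - 9*d*w^2 + w^3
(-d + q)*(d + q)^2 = -d^3 - d^2*q + d*q^2 + q^3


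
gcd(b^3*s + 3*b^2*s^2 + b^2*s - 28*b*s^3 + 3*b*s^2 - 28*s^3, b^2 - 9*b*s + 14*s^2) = 1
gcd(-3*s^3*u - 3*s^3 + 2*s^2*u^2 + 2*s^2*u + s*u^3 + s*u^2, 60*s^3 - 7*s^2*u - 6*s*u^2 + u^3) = 3*s + u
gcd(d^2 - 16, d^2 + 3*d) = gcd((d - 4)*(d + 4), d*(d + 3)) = 1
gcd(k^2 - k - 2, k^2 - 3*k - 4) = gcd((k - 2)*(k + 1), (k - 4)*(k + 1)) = k + 1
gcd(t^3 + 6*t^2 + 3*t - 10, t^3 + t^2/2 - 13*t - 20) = t + 2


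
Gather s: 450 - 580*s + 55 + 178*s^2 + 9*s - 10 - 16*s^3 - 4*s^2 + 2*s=-16*s^3 + 174*s^2 - 569*s + 495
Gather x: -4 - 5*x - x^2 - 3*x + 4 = -x^2 - 8*x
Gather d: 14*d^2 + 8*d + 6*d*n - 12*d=14*d^2 + d*(6*n - 4)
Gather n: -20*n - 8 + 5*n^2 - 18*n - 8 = 5*n^2 - 38*n - 16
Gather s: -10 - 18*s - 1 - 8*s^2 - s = -8*s^2 - 19*s - 11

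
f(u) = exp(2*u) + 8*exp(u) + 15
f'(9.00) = 131384762.95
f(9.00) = 65724808.81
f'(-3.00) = 0.40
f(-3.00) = 15.40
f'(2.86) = 749.50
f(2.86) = 459.60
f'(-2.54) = 0.64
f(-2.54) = 15.64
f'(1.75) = 112.27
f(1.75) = 94.15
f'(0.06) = 10.75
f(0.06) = 24.62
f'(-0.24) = 7.53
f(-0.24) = 21.91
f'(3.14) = 1252.41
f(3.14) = 733.62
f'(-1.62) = 1.66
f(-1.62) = 16.62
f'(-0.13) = 8.57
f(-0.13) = 22.80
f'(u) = 2*exp(2*u) + 8*exp(u)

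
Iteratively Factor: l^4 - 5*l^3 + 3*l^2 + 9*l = (l + 1)*(l^3 - 6*l^2 + 9*l) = (l - 3)*(l + 1)*(l^2 - 3*l) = (l - 3)^2*(l + 1)*(l)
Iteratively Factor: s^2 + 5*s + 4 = (s + 4)*(s + 1)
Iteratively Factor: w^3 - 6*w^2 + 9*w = (w - 3)*(w^2 - 3*w) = (w - 3)^2*(w)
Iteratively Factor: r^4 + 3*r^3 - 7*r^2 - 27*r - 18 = (r + 1)*(r^3 + 2*r^2 - 9*r - 18) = (r + 1)*(r + 2)*(r^2 - 9) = (r - 3)*(r + 1)*(r + 2)*(r + 3)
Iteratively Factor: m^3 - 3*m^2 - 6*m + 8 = (m + 2)*(m^2 - 5*m + 4) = (m - 4)*(m + 2)*(m - 1)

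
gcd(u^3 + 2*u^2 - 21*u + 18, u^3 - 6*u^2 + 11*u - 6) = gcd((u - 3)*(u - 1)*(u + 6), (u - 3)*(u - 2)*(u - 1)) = u^2 - 4*u + 3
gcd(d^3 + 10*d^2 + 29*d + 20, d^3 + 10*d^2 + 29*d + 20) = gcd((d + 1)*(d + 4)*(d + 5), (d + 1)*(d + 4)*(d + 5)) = d^3 + 10*d^2 + 29*d + 20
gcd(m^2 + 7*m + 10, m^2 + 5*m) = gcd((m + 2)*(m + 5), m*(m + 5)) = m + 5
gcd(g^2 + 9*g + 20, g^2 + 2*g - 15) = g + 5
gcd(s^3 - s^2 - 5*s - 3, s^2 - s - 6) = s - 3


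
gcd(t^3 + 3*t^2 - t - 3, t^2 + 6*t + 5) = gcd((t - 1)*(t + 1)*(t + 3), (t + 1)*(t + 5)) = t + 1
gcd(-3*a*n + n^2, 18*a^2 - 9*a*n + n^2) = 3*a - n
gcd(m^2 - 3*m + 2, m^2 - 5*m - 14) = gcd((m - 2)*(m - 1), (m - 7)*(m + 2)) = 1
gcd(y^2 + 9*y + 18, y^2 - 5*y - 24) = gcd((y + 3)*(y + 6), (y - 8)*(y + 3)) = y + 3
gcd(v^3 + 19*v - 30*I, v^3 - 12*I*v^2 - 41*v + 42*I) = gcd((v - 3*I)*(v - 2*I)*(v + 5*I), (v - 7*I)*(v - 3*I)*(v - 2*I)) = v^2 - 5*I*v - 6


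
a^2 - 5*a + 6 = (a - 3)*(a - 2)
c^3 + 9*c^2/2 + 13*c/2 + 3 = (c + 1)*(c + 3/2)*(c + 2)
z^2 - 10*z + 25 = (z - 5)^2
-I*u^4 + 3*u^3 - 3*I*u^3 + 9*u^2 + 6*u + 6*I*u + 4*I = (u + 1)*(u + 2)*(u + 2*I)*(-I*u + 1)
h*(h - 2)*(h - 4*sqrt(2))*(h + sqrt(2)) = h^4 - 3*sqrt(2)*h^3 - 2*h^3 - 8*h^2 + 6*sqrt(2)*h^2 + 16*h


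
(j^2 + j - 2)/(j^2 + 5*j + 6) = (j - 1)/(j + 3)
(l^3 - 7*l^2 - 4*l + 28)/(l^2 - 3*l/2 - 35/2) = 2*(-l^3 + 7*l^2 + 4*l - 28)/(-2*l^2 + 3*l + 35)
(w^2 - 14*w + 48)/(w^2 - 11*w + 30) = (w - 8)/(w - 5)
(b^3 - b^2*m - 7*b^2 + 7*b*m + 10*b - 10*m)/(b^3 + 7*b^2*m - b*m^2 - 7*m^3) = (b^2 - 7*b + 10)/(b^2 + 8*b*m + 7*m^2)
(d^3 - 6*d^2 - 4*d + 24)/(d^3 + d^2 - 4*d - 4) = (d - 6)/(d + 1)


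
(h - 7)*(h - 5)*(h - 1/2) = h^3 - 25*h^2/2 + 41*h - 35/2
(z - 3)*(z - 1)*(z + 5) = z^3 + z^2 - 17*z + 15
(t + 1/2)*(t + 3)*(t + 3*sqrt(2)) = t^3 + 7*t^2/2 + 3*sqrt(2)*t^2 + 3*t/2 + 21*sqrt(2)*t/2 + 9*sqrt(2)/2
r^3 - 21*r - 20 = (r - 5)*(r + 1)*(r + 4)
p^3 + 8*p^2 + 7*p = p*(p + 1)*(p + 7)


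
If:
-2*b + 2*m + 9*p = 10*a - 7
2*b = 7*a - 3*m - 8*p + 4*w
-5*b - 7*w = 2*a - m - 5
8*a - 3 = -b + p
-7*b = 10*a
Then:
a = -126/1145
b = 36/229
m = 14726/1145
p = -4263/1145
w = 2829/1145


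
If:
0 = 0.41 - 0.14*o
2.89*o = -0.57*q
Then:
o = 2.93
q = -14.85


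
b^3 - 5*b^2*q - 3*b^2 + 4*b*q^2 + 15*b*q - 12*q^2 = (b - 3)*(b - 4*q)*(b - q)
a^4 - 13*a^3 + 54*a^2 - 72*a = a*(a - 6)*(a - 4)*(a - 3)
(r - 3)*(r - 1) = r^2 - 4*r + 3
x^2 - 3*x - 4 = (x - 4)*(x + 1)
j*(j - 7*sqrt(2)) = j^2 - 7*sqrt(2)*j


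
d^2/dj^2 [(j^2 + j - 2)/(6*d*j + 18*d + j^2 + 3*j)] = 2*((6*d + 2*j + 3)^2*(j^2 + j - 2) + (-j^2 - j - (2*j + 1)*(6*d + 2*j + 3) + 2)*(6*d*j + 18*d + j^2 + 3*j) + (6*d*j + 18*d + j^2 + 3*j)^2)/(6*d*j + 18*d + j^2 + 3*j)^3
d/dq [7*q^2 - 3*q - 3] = 14*q - 3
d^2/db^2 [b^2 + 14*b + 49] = 2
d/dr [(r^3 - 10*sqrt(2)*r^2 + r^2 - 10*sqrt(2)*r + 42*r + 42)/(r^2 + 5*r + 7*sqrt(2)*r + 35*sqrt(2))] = (r^4 + 10*r^3 + 14*sqrt(2)*r^3 - 177*r^2 + 72*sqrt(2)*r^2 - 1484*r + 70*sqrt(2)*r - 910 + 1176*sqrt(2))/(r^4 + 10*r^3 + 14*sqrt(2)*r^3 + 123*r^2 + 140*sqrt(2)*r^2 + 350*sqrt(2)*r + 980*r + 2450)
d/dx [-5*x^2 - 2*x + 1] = -10*x - 2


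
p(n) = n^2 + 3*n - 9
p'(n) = 2*n + 3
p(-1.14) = -11.12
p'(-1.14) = 0.72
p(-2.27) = -10.66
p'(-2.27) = -1.54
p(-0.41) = -10.06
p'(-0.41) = 2.18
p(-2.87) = -9.37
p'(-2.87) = -2.74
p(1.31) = -3.35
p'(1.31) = 5.62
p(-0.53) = -10.31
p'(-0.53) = 1.94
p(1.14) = -4.28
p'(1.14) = 5.28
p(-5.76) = 6.90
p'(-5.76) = -8.52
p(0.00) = -9.00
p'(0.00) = 3.00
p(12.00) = 171.00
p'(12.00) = 27.00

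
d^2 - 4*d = d*(d - 4)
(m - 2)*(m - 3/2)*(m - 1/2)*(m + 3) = m^4 - m^3 - 29*m^2/4 + 51*m/4 - 9/2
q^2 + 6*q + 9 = (q + 3)^2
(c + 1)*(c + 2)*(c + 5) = c^3 + 8*c^2 + 17*c + 10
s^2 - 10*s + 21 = (s - 7)*(s - 3)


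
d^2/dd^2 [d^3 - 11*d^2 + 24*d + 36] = 6*d - 22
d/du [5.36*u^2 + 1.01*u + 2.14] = 10.72*u + 1.01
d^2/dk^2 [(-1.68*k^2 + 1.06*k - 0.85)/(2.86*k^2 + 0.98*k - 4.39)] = (1.4210854715202e-14*k^4 + 26.75816*k^3 - 168.274392*k^2 + 65.558064*k - 78.610452)/(23.393656*k^6 + 24.048024*k^5 - 99.4851*k^4 - 72.88456*k^3 + 152.70615*k^2 + 56.659974*k - 84.604519)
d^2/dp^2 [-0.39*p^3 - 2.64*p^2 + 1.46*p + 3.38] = -2.34*p - 5.28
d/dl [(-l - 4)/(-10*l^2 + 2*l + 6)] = (5*l^2 - l - (l + 4)*(10*l - 1) - 3)/(2*(-5*l^2 + l + 3)^2)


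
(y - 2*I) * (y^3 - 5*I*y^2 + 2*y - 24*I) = y^4 - 7*I*y^3 - 8*y^2 - 28*I*y - 48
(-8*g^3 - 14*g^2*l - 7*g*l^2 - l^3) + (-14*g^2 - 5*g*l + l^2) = -8*g^3 - 14*g^2*l - 14*g^2 - 7*g*l^2 - 5*g*l - l^3 + l^2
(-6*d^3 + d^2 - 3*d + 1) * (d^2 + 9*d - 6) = -6*d^5 - 53*d^4 + 42*d^3 - 32*d^2 + 27*d - 6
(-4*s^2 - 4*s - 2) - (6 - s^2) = -3*s^2 - 4*s - 8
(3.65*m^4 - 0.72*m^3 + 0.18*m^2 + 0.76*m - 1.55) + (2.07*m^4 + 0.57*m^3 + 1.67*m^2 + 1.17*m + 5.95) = 5.72*m^4 - 0.15*m^3 + 1.85*m^2 + 1.93*m + 4.4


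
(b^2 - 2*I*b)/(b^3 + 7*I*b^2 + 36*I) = b/(b^2 + 9*I*b - 18)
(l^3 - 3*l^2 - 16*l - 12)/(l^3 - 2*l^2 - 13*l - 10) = (l - 6)/(l - 5)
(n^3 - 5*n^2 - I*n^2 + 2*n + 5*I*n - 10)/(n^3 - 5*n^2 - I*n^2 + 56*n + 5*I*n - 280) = (n^2 - I*n + 2)/(n^2 - I*n + 56)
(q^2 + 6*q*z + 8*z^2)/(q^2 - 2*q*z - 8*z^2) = (-q - 4*z)/(-q + 4*z)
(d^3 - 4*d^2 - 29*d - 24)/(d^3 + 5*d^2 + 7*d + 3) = (d - 8)/(d + 1)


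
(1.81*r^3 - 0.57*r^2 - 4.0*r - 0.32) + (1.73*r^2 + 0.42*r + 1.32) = 1.81*r^3 + 1.16*r^2 - 3.58*r + 1.0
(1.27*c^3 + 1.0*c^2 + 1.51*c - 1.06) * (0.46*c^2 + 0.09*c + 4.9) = 0.5842*c^5 + 0.5743*c^4 + 7.0076*c^3 + 4.5483*c^2 + 7.3036*c - 5.194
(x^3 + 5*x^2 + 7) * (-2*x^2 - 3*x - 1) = -2*x^5 - 13*x^4 - 16*x^3 - 19*x^2 - 21*x - 7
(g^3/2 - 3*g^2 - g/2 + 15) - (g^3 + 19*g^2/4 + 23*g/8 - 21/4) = -g^3/2 - 31*g^2/4 - 27*g/8 + 81/4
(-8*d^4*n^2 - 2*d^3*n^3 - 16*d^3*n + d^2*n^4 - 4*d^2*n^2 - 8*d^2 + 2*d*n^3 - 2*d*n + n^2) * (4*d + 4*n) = -32*d^5*n^2 - 40*d^4*n^3 - 64*d^4*n - 4*d^3*n^4 - 80*d^3*n^2 - 32*d^3 + 4*d^2*n^5 - 8*d^2*n^3 - 40*d^2*n + 8*d*n^4 - 4*d*n^2 + 4*n^3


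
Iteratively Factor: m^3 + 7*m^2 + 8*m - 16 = (m + 4)*(m^2 + 3*m - 4) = (m - 1)*(m + 4)*(m + 4)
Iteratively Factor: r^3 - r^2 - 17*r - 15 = (r + 3)*(r^2 - 4*r - 5) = (r + 1)*(r + 3)*(r - 5)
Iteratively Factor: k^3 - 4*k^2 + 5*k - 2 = (k - 1)*(k^2 - 3*k + 2) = (k - 1)^2*(k - 2)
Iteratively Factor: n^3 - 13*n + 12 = (n - 1)*(n^2 + n - 12) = (n - 3)*(n - 1)*(n + 4)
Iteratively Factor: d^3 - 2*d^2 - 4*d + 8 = (d + 2)*(d^2 - 4*d + 4) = (d - 2)*(d + 2)*(d - 2)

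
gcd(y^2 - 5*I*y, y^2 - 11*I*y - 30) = y - 5*I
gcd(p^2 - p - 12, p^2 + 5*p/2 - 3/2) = p + 3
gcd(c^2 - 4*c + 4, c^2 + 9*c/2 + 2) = 1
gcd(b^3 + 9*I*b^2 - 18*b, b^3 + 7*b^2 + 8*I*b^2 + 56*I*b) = b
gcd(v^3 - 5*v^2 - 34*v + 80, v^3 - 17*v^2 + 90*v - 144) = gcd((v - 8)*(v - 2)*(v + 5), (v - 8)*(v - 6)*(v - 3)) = v - 8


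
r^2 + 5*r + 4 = (r + 1)*(r + 4)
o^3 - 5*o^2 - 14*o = o*(o - 7)*(o + 2)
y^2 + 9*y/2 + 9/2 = (y + 3/2)*(y + 3)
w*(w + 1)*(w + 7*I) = w^3 + w^2 + 7*I*w^2 + 7*I*w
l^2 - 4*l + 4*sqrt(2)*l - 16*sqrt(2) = (l - 4)*(l + 4*sqrt(2))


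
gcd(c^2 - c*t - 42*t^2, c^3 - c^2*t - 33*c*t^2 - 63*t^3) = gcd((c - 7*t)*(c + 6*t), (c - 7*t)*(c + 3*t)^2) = -c + 7*t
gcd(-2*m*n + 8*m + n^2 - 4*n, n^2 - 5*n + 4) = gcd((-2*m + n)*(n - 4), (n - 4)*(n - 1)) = n - 4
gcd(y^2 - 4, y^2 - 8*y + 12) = y - 2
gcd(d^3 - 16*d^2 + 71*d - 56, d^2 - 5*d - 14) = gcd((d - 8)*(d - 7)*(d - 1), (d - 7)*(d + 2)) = d - 7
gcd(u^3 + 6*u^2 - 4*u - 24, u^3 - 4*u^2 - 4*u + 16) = u^2 - 4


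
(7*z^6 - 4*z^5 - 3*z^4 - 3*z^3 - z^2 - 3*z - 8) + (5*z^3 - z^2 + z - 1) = 7*z^6 - 4*z^5 - 3*z^4 + 2*z^3 - 2*z^2 - 2*z - 9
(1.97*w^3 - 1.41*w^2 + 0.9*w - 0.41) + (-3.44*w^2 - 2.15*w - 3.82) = 1.97*w^3 - 4.85*w^2 - 1.25*w - 4.23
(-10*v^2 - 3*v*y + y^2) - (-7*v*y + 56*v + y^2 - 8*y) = -10*v^2 + 4*v*y - 56*v + 8*y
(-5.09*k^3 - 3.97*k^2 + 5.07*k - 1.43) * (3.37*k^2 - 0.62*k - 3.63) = -17.1533*k^5 - 10.2231*k^4 + 38.024*k^3 + 6.4486*k^2 - 17.5175*k + 5.1909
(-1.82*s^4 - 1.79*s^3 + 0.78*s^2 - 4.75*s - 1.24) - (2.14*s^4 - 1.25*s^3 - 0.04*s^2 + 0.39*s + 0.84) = -3.96*s^4 - 0.54*s^3 + 0.82*s^2 - 5.14*s - 2.08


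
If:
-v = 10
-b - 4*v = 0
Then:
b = 40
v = -10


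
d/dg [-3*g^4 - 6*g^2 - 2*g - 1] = -12*g^3 - 12*g - 2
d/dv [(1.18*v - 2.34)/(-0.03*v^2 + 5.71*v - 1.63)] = (0.0354*v^2 - 0.1404*v + 11.438)/(0.0009*v^4 - 0.3426*v^3 + 32.7019*v^2 - 18.6146*v + 2.6569)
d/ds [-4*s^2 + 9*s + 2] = 9 - 8*s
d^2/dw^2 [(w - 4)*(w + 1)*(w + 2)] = 6*w - 2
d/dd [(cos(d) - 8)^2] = 2*(8 - cos(d))*sin(d)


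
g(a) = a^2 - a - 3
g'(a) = 2*a - 1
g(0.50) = -3.25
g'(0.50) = 0.00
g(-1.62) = 1.24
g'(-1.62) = -4.24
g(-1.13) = -0.59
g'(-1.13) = -3.26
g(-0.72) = -1.76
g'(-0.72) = -2.44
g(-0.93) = -1.21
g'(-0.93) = -2.86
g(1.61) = -2.02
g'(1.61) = 2.22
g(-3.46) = 12.43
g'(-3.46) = -7.92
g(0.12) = -3.11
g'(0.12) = -0.76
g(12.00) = 129.00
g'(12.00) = 23.00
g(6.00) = 27.00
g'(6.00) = 11.00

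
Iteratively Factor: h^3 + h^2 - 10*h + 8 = (h + 4)*(h^2 - 3*h + 2) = (h - 1)*(h + 4)*(h - 2)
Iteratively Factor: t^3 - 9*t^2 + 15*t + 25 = (t - 5)*(t^2 - 4*t - 5) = (t - 5)^2*(t + 1)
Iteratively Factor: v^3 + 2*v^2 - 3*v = (v + 3)*(v^2 - v) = v*(v + 3)*(v - 1)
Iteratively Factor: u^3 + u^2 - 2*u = (u - 1)*(u^2 + 2*u) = (u - 1)*(u + 2)*(u)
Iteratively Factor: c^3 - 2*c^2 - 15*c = (c - 5)*(c^2 + 3*c) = (c - 5)*(c + 3)*(c)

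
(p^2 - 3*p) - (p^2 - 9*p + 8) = 6*p - 8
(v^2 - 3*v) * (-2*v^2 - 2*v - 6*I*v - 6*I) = -2*v^4 + 4*v^3 - 6*I*v^3 + 6*v^2 + 12*I*v^2 + 18*I*v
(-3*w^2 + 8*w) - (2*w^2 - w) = -5*w^2 + 9*w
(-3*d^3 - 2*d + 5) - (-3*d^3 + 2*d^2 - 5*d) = -2*d^2 + 3*d + 5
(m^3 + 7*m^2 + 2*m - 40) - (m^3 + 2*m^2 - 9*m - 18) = 5*m^2 + 11*m - 22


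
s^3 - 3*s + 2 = (s - 1)^2*(s + 2)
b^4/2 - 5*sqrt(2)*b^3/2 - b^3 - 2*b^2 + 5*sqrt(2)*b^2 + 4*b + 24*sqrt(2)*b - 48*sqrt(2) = (b/2 + sqrt(2))*(b - 2)*(b - 4*sqrt(2))*(b - 3*sqrt(2))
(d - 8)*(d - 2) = d^2 - 10*d + 16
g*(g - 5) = g^2 - 5*g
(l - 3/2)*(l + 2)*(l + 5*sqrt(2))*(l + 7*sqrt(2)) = l^4 + l^3/2 + 12*sqrt(2)*l^3 + 6*sqrt(2)*l^2 + 67*l^2 - 36*sqrt(2)*l + 35*l - 210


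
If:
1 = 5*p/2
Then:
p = 2/5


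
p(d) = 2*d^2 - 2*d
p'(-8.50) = -36.00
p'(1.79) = 5.16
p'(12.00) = 46.00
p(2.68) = 9.00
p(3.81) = 21.41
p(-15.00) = 480.00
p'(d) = 4*d - 2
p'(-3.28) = -15.12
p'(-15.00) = -62.00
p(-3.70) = 34.78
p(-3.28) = 28.08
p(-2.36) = 15.86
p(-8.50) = 161.50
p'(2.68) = 8.72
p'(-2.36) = -11.44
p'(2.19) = 6.76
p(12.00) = 264.00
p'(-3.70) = -16.80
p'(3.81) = 13.24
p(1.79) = 2.83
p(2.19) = 5.21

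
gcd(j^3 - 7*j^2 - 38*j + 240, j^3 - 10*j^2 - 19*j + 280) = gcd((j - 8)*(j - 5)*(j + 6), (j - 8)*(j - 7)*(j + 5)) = j - 8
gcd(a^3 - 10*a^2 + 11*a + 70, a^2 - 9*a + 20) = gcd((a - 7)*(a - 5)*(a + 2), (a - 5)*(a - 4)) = a - 5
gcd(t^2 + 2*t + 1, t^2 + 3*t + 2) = t + 1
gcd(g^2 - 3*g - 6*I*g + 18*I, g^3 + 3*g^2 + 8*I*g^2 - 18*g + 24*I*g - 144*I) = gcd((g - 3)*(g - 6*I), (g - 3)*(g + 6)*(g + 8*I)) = g - 3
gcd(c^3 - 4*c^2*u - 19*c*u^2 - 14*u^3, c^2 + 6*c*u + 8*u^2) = c + 2*u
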